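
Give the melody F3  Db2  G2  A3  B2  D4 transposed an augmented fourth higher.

F3 -> B3
Db2 -> G2
G2 -> C#3
A3 -> D#4
B2 -> E#3
D4 -> G#4

B3 G2 C#3 D#4 E#3 G#4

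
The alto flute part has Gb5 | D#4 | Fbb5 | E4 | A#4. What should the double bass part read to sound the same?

Db6 A#4 Cbb6 B4 E#5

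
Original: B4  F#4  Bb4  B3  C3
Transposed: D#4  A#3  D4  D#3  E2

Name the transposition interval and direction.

down a minor sixth

From B4 to D#4 is 6 letter names — a sixth of some quality.
D#4 to B4 is 8 semitones, which makes it a minor sixth; the second version is lower, so the direction is down.
Checking another pair — C3 → E2 — gives the same interval.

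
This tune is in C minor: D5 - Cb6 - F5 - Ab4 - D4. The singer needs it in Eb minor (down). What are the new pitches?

C minor to Eb minor down is a major sixth, so every note moves down by that interval.
D5 → F4
Cb6 → Ebb5
F5 → Ab4
Ab4 → Cb4
D4 → F3

F4 Ebb5 Ab4 Cb4 F3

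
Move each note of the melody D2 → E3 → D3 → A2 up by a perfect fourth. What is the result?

G2 A3 G3 D3

D2 becomes G2
E3 becomes A3
D3 becomes G3
A2 becomes D3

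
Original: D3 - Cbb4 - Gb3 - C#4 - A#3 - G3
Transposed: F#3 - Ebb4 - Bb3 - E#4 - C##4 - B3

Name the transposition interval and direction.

Take the first pair: D3 → F#3. D to F spans 3 letter names, so the interval is some kind of third.
D3 to F#3 is 4 semitones, which makes it a major third; the second version is higher, so the direction is up.
Checking another pair — G3 → B3 — gives the same interval.

up a major third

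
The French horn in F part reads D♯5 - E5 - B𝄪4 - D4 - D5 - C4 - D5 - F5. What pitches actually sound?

Written C4 on the French horn in F sounds as F3, a perfect fifth lower; apply that shift to every note.
D#5 → G#4
E5 → A4
B##4 → E##4
D4 → G3
D5 → G4
C4 → F3
D5 → G4
F5 → Bb4

G#4 A4 E##4 G3 G4 F3 G4 Bb4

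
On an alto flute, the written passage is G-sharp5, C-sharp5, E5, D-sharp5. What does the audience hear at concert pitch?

Written C4 on the alto flute sounds as G3, a perfect fourth lower; apply that shift to every note.
G#5 to D#5
C#5 to G#4
E5 to B4
D#5 to A#4

D#5 G#4 B4 A#4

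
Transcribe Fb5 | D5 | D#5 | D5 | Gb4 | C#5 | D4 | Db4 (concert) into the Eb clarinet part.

Db5 B4 B#4 B4 Eb4 A#4 B3 Bb3

The Eb clarinet sounds a minor third above written, so the written part must be a minor third below concert — transpose each note down.
Fb5 → Db5
D5 → B4
D#5 → B#4
D5 → B4
Gb4 → Eb4
C#5 → A#4
D4 → B3
Db4 → Bb3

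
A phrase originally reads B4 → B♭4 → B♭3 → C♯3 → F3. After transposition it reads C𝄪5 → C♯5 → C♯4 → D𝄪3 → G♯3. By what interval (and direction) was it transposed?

up an augmented second

Take the first pair: B4 → C##5. B to C spans 2 letter names, so the interval is some kind of second.
B4 to C##5 is 3 semitones, which makes it an augmented second; the second version is higher, so the direction is up.
Checking another pair — F3 → G#3 — gives the same interval.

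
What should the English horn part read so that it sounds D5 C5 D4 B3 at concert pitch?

A5 G5 A4 F#4

Written C4 sounds as F3 on the English horn, so concert pitches are written a perfect fifth up.
D5 gives A5
C5 gives G5
D4 gives A4
B3 gives F#4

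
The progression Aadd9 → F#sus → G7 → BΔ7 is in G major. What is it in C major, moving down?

Dadd9 Bsus C7 EΔ7

G major down to C major is a perfect fifth; each chord root moves by that interval while the quality stays the same.
Aadd9: root A down a perfect fifth → D, giving Dadd9.
F#sus: root F# down a perfect fifth → B, giving Bsus.
G7: root G down a perfect fifth → C, giving C7.
BΔ7: root B down a perfect fifth → E, giving EΔ7.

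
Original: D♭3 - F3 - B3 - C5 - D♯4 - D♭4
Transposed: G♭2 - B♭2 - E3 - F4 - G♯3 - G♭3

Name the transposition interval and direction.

down a perfect fifth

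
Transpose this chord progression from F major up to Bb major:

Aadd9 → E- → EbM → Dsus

Dadd9 A- AbM Gsus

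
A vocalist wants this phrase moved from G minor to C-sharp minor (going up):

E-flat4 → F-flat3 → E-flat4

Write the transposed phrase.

From G up to C-sharp is an augmented fourth; apply that to each pitch.
Eb4 becomes A4
Fb3 becomes Bb3
Eb4 becomes A4

A4 Bb3 A4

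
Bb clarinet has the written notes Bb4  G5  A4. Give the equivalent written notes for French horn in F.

First find concert pitch: the Bb clarinet sounds a major second below written, so Bb4 G5 A4 sounds Ab4 F5 G4.
Then write for French horn in F: it sounds a perfect fifth below written, so the part must be a perfect fifth above concert.
Ab4 → Eb5
F5 → C6
G4 → D5

Eb5 C6 D5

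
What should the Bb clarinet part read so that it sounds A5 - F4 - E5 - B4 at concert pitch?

The Bb clarinet sounds a major second below written, so the written part must be a major second above concert — transpose each note up.
A5 gives B5
F4 gives G4
E5 gives F#5
B4 gives C#5

B5 G4 F#5 C#5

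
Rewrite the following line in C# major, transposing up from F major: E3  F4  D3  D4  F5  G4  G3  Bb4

B#3 C#5 A#3 A#4 C#6 D#5 D#4 F#5

F major to C# major up is an augmented fifth, so every note moves up by that interval.
E3 to B#3
F4 to C#5
D3 to A#3
D4 to A#4
F5 to C#6
G4 to D#5
G3 to D#4
Bb4 to F#5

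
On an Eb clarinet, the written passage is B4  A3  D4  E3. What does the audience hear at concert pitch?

Written C4 on the Eb clarinet sounds as Eb4, a minor third higher; apply that shift to every note.
B4 to D5
A3 to C4
D4 to F4
E3 to G3

D5 C4 F4 G3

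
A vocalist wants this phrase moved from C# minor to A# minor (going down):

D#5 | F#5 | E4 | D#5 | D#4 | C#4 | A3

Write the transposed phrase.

B#4 D#5 C#4 B#4 B#3 A#3 F#3

From C# down to A# is a minor third; apply that to each pitch.
D#5 becomes B#4
F#5 becomes D#5
E4 becomes C#4
D#5 becomes B#4
D#4 becomes B#3
C#4 becomes A#3
A3 becomes F#3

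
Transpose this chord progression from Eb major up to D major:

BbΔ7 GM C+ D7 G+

Eb major up to D major is a major seventh; each chord root moves by that interval while the quality stays the same.
BbΔ7: root Bb up a major seventh → A, giving AΔ7.
GM: root G up a major seventh → F#, giving F#M.
C+: root C up a major seventh → B, giving B+.
D7: root D up a major seventh → C#, giving C#7.
G+: root G up a major seventh → F#, giving F#+.

AΔ7 F#M B+ C#7 F#+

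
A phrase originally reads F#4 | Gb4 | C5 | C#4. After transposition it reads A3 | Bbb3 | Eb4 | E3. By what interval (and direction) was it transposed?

down a major sixth

From F#4 to A3 is 6 letter names — a sixth of some quality.
A3 to F#4 is 9 semitones, which makes it a major sixth; the second version is lower, so the direction is down.
Checking another pair — C#4 → E3 — gives the same interval.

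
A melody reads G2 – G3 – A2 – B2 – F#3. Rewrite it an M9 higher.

A3 A4 B3 C#4 G#4

G2 up a major ninth is A3.
A major ninth up from G3 gives A4.
A major ninth up from A2 gives B3.
B2: a ninth up reaches C, and 14 semitones makes it C#4.
F#3 up a major ninth is G#4.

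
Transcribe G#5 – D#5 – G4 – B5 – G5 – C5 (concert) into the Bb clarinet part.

A#5 E#5 A4 C#6 A5 D5

The Bb clarinet sounds a major second below written, so the written part must be a major second above concert — transpose each note up.
G#5 becomes A#5
D#5 becomes E#5
G4 becomes A4
B5 becomes C#6
G5 becomes A5
C5 becomes D5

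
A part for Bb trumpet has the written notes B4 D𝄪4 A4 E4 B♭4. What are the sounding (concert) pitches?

A4 C##4 G4 D4 Ab4

The Bb trumpet sounds a major second below written, so transpose each written note down a major second.
B4 → A4
D##4 → C##4
A4 → G4
E4 → D4
Bb4 → Ab4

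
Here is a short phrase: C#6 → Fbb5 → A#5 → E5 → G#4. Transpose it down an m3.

A minor third down from C#6 gives A#5.
A minor third down from Fbb5 gives Dbb5.
A minor third down from A#5 gives F##5.
E5 down a minor third is C#5.
A minor third down from G#4 gives E#4.

A#5 Dbb5 F##5 C#5 E#4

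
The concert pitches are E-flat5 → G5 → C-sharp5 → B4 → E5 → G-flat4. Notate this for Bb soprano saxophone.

The Bb soprano saxophone sounds a major second below written, so the written part must be a major second above concert — transpose each note up.
Eb5 -> F5
G5 -> A5
C#5 -> D#5
B4 -> C#5
E5 -> F#5
Gb4 -> Ab4

F5 A5 D#5 C#5 F#5 Ab4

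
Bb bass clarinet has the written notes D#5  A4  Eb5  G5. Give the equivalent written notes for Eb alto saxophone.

A#4 E4 Bb4 D5

First find concert pitch: the Bb bass clarinet sounds a major ninth below written, so D#5 A4 Eb5 G5 sounds C#4 G3 Db4 F4.
Then write for Eb alto saxophone: it sounds a major sixth below written, so the part must be a major sixth above concert.
C#4 → A#4
G3 → E4
Db4 → Bb4
F4 → D5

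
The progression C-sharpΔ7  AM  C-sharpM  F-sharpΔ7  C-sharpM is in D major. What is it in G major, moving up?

D major up to G major is a perfect fourth; each chord root moves by that interval while the quality stays the same.
C-sharpΔ7: root C-sharp up a perfect fourth → F#, giving F#Δ7.
AM: root A up a perfect fourth → D, giving DM.
C-sharpM: root C-sharp up a perfect fourth → F#, giving F#M.
F-sharpΔ7: root F-sharp up a perfect fourth → B, giving BΔ7.
C-sharpM: root C-sharp up a perfect fourth → F#, giving F#M.

F#Δ7 DM F#M BΔ7 F#M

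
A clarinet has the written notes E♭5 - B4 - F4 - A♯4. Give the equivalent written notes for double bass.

C6 G#5 D5 F##5

First find concert pitch: the A clarinet sounds a minor third below written, so E♭5 B4 F4 A♯4 sounds C5 G#4 D4 F##4.
Then write for double bass: it sounds a perfect octave below written, so the part must be a perfect octave above concert.
C5 → C6
G#4 → G#5
D4 → D5
F##4 → F##5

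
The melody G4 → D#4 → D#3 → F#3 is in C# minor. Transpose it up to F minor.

C# minor to F minor up is a diminished fourth, so every note moves up by that interval.
G4 becomes Cb5
D#4 becomes G4
D#3 becomes G3
F#3 becomes Bb3

Cb5 G4 G3 Bb3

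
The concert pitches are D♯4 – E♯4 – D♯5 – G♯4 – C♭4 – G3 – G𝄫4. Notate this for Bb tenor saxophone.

Written C4 sounds as Bb2 on the Bb tenor saxophone, so concert pitches are written a major ninth up.
D#4 -> E#5
E#4 -> F##5
D#5 -> E#6
G#4 -> A#5
Cb4 -> Db5
G3 -> A4
Gbb4 -> Abb5

E#5 F##5 E#6 A#5 Db5 A4 Abb5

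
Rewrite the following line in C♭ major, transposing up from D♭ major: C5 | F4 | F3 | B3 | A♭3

Bb5 Eb5 Eb4 A4 Gb4

From D♭ up to C♭ is a minor seventh; apply that to each pitch.
C5 gives Bb5
F4 gives Eb5
F3 gives Eb4
B3 gives A4
Ab3 gives Gb4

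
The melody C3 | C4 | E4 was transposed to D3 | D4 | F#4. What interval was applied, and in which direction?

From C3 to D3 is 2 letter names — a second of some quality.
C3 to D3 is 2 semitones, which makes it a major second; the second version is higher, so the direction is up.
Checking another pair — E4 → F#4 — gives the same interval.

up a major second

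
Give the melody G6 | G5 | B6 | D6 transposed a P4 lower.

G6: a fourth down reaches D, and 5 semitones makes it D6.
G5 down a perfect fourth is D5.
A perfect fourth down from B6 gives F#6.
D6: a fourth down reaches A, and 5 semitones makes it A5.

D6 D5 F#6 A5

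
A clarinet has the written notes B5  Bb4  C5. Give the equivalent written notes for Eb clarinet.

First find concert pitch: the A clarinet sounds a minor third below written, so B5 Bb4 C5 sounds G#5 G4 A4.
Then write for Eb clarinet: it sounds a minor third above written, so the part must be a minor third below concert.
G#5 → E#5
G4 → E4
A4 → F#4

E#5 E4 F#4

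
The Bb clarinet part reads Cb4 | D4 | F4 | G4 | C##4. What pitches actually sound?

Bbb3 C4 Eb4 F4 B#3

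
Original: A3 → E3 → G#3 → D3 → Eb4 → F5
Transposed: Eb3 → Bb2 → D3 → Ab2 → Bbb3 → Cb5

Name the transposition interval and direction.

down an augmented fourth

Take the first pair: A3 → Eb3. A to E spans 4 letter names, so the interval is some kind of fourth.
Eb3 to A3 is 6 semitones, which makes it an augmented fourth; the second version is lower, so the direction is down.
Checking another pair — F5 → Cb5 — gives the same interval.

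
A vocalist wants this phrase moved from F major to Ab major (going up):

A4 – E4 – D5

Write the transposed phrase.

C5 G4 F5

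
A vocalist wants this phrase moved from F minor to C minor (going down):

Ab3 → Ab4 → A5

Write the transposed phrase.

F minor to C minor down is a perfect fourth, so every note moves down by that interval.
Ab3 gives Eb3
Ab4 gives Eb4
A5 gives E5

Eb3 Eb4 E5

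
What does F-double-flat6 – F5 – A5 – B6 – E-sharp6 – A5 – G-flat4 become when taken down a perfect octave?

Fbb5 F4 A4 B5 E#5 A4 Gb3

Fbb6 down a perfect octave is Fbb5.
A perfect octave down from F5 gives F4.
A perfect octave down from A5 gives A4.
B6: an octave down reaches B, and 12 semitones makes it B5.
E#6: an octave down reaches E, and 12 semitones makes it E#5.
A5 down a perfect octave is A4.
Gb4: an octave down reaches G, and 12 semitones makes it Gb3.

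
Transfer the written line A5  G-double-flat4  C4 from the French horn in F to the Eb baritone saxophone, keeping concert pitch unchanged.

B6 Abb5 D5

First find concert pitch: the French horn in F sounds a perfect fifth below written, so A5 G-double-flat4 C4 sounds D5 Cbb4 F3.
Then write for Eb baritone saxophone: it sounds a major thirteenth below written, so the part must be a major thirteenth above concert.
D5 → B6
Cbb4 → Abb5
F3 → D5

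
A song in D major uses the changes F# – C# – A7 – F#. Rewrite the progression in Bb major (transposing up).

D major up to Bb major is a minor sixth; each chord root moves by that interval while the quality stays the same.
F#: root F# up a minor sixth → D, giving D.
C#: root C# up a minor sixth → A, giving A.
A7: root A up a minor sixth → F, giving F7.
F#: root F# up a minor sixth → D, giving D.

D A F7 D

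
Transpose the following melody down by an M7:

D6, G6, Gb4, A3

A major seventh down from D6 gives Eb5.
A major seventh down from G6 gives Ab5.
A major seventh down from Gb4 gives Abb3.
A3 down a major seventh is Bb2.

Eb5 Ab5 Abb3 Bb2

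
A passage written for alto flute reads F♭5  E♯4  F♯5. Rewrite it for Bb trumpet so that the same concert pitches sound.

First find concert pitch: the alto flute sounds a perfect fourth below written, so F♭5 E♯4 F♯5 sounds Cb5 B#3 C#5.
Then write for Bb trumpet: it sounds a major second below written, so the part must be a major second above concert.
Cb5 → Db5
B#3 → C##4
C#5 → D#5

Db5 C##4 D#5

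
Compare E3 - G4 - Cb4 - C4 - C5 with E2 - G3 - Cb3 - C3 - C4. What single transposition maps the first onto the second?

down a perfect octave

Take the first pair: E3 → E2. E to E spans 8 letter names, so the interval is some kind of octave.
E2 to E3 is 12 semitones, which makes it a perfect octave; the second version is lower, so the direction is down.
Checking another pair — C5 → C4 — gives the same interval.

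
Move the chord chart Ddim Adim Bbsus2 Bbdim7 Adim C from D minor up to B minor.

Bdim F#dim Gsus2 Gdim7 F#dim A

D minor up to B minor is a major sixth; each chord root moves by that interval while the quality stays the same.
Ddim: root D up a major sixth → B, giving Bdim.
Adim: root A up a major sixth → F#, giving F#dim.
Bbsus2: root Bb up a major sixth → G, giving Gsus2.
Bbdim7: root Bb up a major sixth → G, giving Gdim7.
Adim: root A up a major sixth → F#, giving F#dim.
C: root C up a major sixth → A, giving A.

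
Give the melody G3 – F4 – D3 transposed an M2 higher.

G3 up a major second is A3.
F4: a second up reaches G, and 2 semitones makes it G4.
D3: a second up reaches E, and 2 semitones makes it E3.

A3 G4 E3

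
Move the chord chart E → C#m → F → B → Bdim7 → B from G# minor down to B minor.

G# minor down to B minor is a major sixth; each chord root moves by that interval while the quality stays the same.
E: root E down a major sixth → G, giving G.
C#m: root C# down a major sixth → E, giving Em.
F: root F down a major sixth → Ab, giving Ab.
B: root B down a major sixth → D, giving D.
Bdim7: root B down a major sixth → D, giving Ddim7.
B: root B down a major sixth → D, giving D.

G Em Ab D Ddim7 D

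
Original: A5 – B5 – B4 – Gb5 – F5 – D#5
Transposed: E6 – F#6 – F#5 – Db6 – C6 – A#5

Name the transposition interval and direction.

From A5 to E6 is 5 letter names — a fifth of some quality.
A5 to E6 is 7 semitones, which makes it a perfect fifth; the second version is higher, so the direction is up.
Checking another pair — D#5 → A#5 — gives the same interval.

up a perfect fifth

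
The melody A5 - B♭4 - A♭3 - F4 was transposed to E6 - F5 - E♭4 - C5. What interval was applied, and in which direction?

up a perfect fifth

Take the first pair: A5 → E6. A to E spans 5 letter names, so the interval is some kind of fifth.
A5 to E6 is 7 semitones, which makes it a perfect fifth; the second version is higher, so the direction is up.
Checking another pair — F4 → C5 — gives the same interval.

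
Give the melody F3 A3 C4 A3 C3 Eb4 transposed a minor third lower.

F3 down a minor third is D3.
A minor third down from A3 gives F#3.
C4: a third down reaches A, and 3 semitones makes it A3.
A minor third down from A3 gives F#3.
C3: a third down reaches A, and 3 semitones makes it A2.
Eb4: a third down reaches C, and 3 semitones makes it C4.

D3 F#3 A3 F#3 A2 C4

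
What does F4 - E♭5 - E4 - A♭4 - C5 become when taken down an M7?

Gb3 Fb4 F3 Bbb3 Db4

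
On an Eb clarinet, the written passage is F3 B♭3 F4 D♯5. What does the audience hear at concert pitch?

Ab3 Db4 Ab4 F#5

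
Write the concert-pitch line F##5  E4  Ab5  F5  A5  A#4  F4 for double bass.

F##6 E5 Ab6 F6 A6 A#5 F5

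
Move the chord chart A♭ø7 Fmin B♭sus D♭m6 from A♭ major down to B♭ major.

Bbø7 Gmin Csus Ebm6

A♭ major down to B♭ major is a minor seventh; each chord root moves by that interval while the quality stays the same.
A♭ø7: root A♭ down a minor seventh → Bb, giving Bbø7.
Fmin: root F down a minor seventh → G, giving Gmin.
B♭sus: root B♭ down a minor seventh → C, giving Csus.
D♭m6: root D♭ down a minor seventh → Eb, giving Ebm6.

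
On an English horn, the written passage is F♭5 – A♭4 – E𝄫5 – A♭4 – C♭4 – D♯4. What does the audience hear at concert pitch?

Written C4 on the English horn sounds as F3, a perfect fifth lower; apply that shift to every note.
Fb5 to Bbb4
Ab4 to Db4
Ebb5 to Abb4
Ab4 to Db4
Cb4 to Fb3
D#4 to G#3

Bbb4 Db4 Abb4 Db4 Fb3 G#3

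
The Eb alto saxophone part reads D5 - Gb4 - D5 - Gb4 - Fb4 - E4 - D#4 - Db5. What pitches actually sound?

F4 Bbb3 F4 Bbb3 Abb3 G3 F#3 Fb4

The Eb alto saxophone sounds a major sixth below written, so transpose each written note down a major sixth.
D5 becomes F4
Gb4 becomes Bbb3
D5 becomes F4
Gb4 becomes Bbb3
Fb4 becomes Abb3
E4 becomes G3
D#4 becomes F#3
Db5 becomes Fb4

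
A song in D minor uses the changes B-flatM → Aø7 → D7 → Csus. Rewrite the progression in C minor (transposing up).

AbM Gø7 C7 Bbsus

D minor up to C minor is a minor seventh; each chord root moves by that interval while the quality stays the same.
B-flatM: root B-flat up a minor seventh → Ab, giving AbM.
Aø7: root A up a minor seventh → G, giving Gø7.
D7: root D up a minor seventh → C, giving C7.
Csus: root C up a minor seventh → Bb, giving Bbsus.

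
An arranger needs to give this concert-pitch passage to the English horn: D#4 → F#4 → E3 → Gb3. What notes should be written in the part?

A#4 C#5 B3 Db4

Written C4 sounds as F3 on the English horn, so concert pitches are written a perfect fifth up.
D#4 to A#4
F#4 to C#5
E3 to B3
Gb3 to Db4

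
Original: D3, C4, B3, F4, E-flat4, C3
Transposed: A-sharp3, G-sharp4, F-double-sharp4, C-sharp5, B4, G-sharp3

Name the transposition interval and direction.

up an augmented fifth

Take the first pair: D3 → A#3. D to A spans 5 letter names, so the interval is some kind of fifth.
D3 to A#3 is 8 semitones, which makes it an augmented fifth; the second version is higher, so the direction is up.
Checking another pair — C3 → G#3 — gives the same interval.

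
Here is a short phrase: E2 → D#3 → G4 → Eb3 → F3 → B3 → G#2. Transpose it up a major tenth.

G#3 F##4 B5 G4 A4 D#5 B#3

E2 gives G#3
D#3 gives F##4
G4 gives B5
Eb3 gives G4
F3 gives A4
B3 gives D#5
G#2 gives B#3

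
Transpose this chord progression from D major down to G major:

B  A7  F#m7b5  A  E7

D major down to G major is a perfect fifth; each chord root moves by that interval while the quality stays the same.
B: root B down a perfect fifth → E, giving E.
A7: root A down a perfect fifth → D, giving D7.
F#m7b5: root F# down a perfect fifth → B, giving Bm7b5.
A: root A down a perfect fifth → D, giving D.
E7: root E down a perfect fifth → A, giving A7.

E D7 Bm7b5 D A7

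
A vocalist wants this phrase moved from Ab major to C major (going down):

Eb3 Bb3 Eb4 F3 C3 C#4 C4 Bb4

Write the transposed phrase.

Ab major to C major down is a minor sixth, so every note moves down by that interval.
Eb3 to G2
Bb3 to D3
Eb4 to G3
F3 to A2
C3 to E2
C#4 to E#3
C4 to E3
Bb4 to D4

G2 D3 G3 A2 E2 E#3 E3 D4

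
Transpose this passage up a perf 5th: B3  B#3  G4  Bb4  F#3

A perfect fifth up from B3 gives F#4.
B#3: a fifth up reaches F, and 7 semitones makes it F##4.
G4 up a perfect fifth is D5.
Bb4 up a perfect fifth is F5.
A perfect fifth up from F#3 gives C#4.

F#4 F##4 D5 F5 C#4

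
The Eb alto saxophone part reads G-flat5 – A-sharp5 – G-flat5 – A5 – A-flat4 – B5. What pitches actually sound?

Bbb4 C#5 Bbb4 C5 Cb4 D5

Written C4 on the Eb alto saxophone sounds as Eb3, a major sixth lower; apply that shift to every note.
Gb5 -> Bbb4
A#5 -> C#5
Gb5 -> Bbb4
A5 -> C5
Ab4 -> Cb4
B5 -> D5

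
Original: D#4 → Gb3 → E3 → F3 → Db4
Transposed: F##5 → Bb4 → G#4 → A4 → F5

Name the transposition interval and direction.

up a major tenth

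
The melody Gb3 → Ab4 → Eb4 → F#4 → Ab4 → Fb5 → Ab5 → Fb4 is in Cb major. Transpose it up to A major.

E4 F#5 C#5 D##5 F#5 D6 F#6 D5

Cb major to A major up is an augmented sixth, so every note moves up by that interval.
Gb3 becomes E4
Ab4 becomes F#5
Eb4 becomes C#5
F#4 becomes D##5
Ab4 becomes F#5
Fb5 becomes D6
Ab5 becomes F#6
Fb4 becomes D5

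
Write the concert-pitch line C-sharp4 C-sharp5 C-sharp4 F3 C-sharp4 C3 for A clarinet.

E4 E5 E4 Ab3 E4 Eb3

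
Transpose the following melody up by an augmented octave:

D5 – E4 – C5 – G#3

D#6 E#5 C#6 G##4

D5: an octave up reaches D, and 13 semitones makes it D#6.
An augmented octave up from E4 gives E#5.
An augmented octave up from C5 gives C#6.
G#3: an octave up reaches G, and 13 semitones makes it G##4.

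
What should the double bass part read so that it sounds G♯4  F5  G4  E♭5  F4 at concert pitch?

G#5 F6 G5 Eb6 F5

The double bass sounds a perfect octave below written, so the written part must be a perfect octave above concert — transpose each note up.
G#4 becomes G#5
F5 becomes F6
G4 becomes G5
Eb5 becomes Eb6
F4 becomes F5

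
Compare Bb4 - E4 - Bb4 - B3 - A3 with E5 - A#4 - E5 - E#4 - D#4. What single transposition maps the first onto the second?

up an augmented fourth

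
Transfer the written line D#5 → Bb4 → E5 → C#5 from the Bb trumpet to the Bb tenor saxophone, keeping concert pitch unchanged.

First find concert pitch: the Bb trumpet sounds a major second below written, so D#5 Bb4 E5 C#5 sounds C#5 Ab4 D5 B4.
Then write for Bb tenor saxophone: it sounds a major ninth below written, so the part must be a major ninth above concert.
C#5 → D#6
Ab4 → Bb5
D5 → E6
B4 → C#6

D#6 Bb5 E6 C#6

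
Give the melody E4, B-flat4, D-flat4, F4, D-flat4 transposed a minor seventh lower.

F#3 C4 Eb3 G3 Eb3

E4: a seventh down reaches F, and 10 semitones makes it F#3.
A minor seventh down from Bb4 gives C4.
A minor seventh down from Db4 gives Eb3.
F4 down a minor seventh is G3.
Db4 down a minor seventh is Eb3.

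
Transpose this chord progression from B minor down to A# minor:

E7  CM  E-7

B minor down to A# minor is a minor second; each chord root moves by that interval while the quality stays the same.
E7: root E down a minor second → D#, giving D#7.
CM: root C down a minor second → B, giving BM.
E-7: root E down a minor second → D#, giving D#-7.

D#7 BM D#-7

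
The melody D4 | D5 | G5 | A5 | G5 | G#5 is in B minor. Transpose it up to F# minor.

From B up to F# is a perfect fifth; apply that to each pitch.
D4 gives A4
D5 gives A5
G5 gives D6
A5 gives E6
G5 gives D6
G#5 gives D#6

A4 A5 D6 E6 D6 D#6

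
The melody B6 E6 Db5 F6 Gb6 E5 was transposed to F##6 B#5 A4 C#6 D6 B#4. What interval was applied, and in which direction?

down a diminished fourth

From B6 to F##6 is 4 letter names — a fourth of some quality.
F##6 to B6 is 4 semitones, which makes it a diminished fourth; the second version is lower, so the direction is down.
Checking another pair — E5 → B#4 — gives the same interval.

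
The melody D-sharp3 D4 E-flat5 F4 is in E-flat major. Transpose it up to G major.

From E-flat up to G is a major third; apply that to each pitch.
D#3 to F##3
D4 to F#4
Eb5 to G5
F4 to A4

F##3 F#4 G5 A4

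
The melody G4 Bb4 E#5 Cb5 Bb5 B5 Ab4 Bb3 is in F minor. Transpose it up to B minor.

C#5 E5 A##5 F5 E6 E#6 D5 E4

F minor to B minor up is an augmented fourth, so every note moves up by that interval.
G4 to C#5
Bb4 to E5
E#5 to A##5
Cb5 to F5
Bb5 to E6
B5 to E#6
Ab4 to D5
Bb3 to E4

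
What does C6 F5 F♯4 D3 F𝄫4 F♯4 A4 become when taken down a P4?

G5 C5 C#4 A2 Cbb4 C#4 E4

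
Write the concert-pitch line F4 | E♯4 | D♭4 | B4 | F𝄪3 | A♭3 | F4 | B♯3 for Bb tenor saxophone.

The Bb tenor saxophone sounds a major ninth below written, so the written part must be a major ninth above concert — transpose each note up.
F4 gives G5
E#4 gives F##5
Db4 gives Eb5
B4 gives C#6
F##3 gives G##4
Ab3 gives Bb4
F4 gives G5
B#3 gives C##5

G5 F##5 Eb5 C#6 G##4 Bb4 G5 C##5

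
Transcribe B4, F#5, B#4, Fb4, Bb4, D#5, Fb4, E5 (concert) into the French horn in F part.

Written C4 sounds as F3 on the French horn in F, so concert pitches are written a perfect fifth up.
B4 -> F#5
F#5 -> C#6
B#4 -> F##5
Fb4 -> Cb5
Bb4 -> F5
D#5 -> A#5
Fb4 -> Cb5
E5 -> B5

F#5 C#6 F##5 Cb5 F5 A#5 Cb5 B5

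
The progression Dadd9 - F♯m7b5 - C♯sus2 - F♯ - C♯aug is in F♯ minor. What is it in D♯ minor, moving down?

F♯ minor down to D♯ minor is a minor third; each chord root moves by that interval while the quality stays the same.
Dadd9: root D down a minor third → B, giving Badd9.
F♯m7b5: root F♯ down a minor third → D#, giving D#m7b5.
C♯sus2: root C♯ down a minor third → A#, giving A#sus2.
F♯: root F♯ down a minor third → D#, giving D#.
C♯aug: root C♯ down a minor third → A#, giving A#aug.

Badd9 D#m7b5 A#sus2 D# A#aug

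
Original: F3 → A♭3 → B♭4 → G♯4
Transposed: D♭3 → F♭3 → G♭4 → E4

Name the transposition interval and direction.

down a major third

From F3 to Db3 is 3 letter names — a third of some quality.
Db3 to F3 is 4 semitones, which makes it a major third; the second version is lower, so the direction is down.
Checking another pair — G#4 → E4 — gives the same interval.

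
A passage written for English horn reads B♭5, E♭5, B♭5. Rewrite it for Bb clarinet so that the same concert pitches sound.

F5 Bb4 F5

First find concert pitch: the English horn sounds a perfect fifth below written, so B♭5 E♭5 B♭5 sounds Eb5 Ab4 Eb5.
Then write for Bb clarinet: it sounds a major second below written, so the part must be a major second above concert.
Eb5 → F5
Ab4 → Bb4
Eb5 → F5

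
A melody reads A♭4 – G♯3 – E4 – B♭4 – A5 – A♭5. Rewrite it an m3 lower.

Ab4 → F4
G#3 → E#3
E4 → C#4
Bb4 → G4
A5 → F#5
Ab5 → F5

F4 E#3 C#4 G4 F#5 F5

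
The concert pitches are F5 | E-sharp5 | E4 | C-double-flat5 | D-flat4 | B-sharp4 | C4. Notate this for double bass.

F6 E#6 E5 Cbb6 Db5 B#5 C5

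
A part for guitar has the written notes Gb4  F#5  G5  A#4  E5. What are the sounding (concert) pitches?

Gb3 F#4 G4 A#3 E4

Written C4 on the guitar sounds as C3, a perfect octave lower; apply that shift to every note.
Gb4 to Gb3
F#5 to F#4
G5 to G4
A#4 to A#3
E5 to E4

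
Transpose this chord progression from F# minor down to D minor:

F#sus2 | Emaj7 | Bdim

Dsus2 Cmaj7 Gdim

F# minor down to D minor is a major third; each chord root moves by that interval while the quality stays the same.
F#sus2: root F# down a major third → D, giving Dsus2.
Emaj7: root E down a major third → C, giving Cmaj7.
Bdim: root B down a major third → G, giving Gdim.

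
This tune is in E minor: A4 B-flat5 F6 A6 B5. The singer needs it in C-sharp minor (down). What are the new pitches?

E minor to C-sharp minor down is a minor third, so every note moves down by that interval.
A4 becomes F#4
Bb5 becomes G5
F6 becomes D6
A6 becomes F#6
B5 becomes G#5

F#4 G5 D6 F#6 G#5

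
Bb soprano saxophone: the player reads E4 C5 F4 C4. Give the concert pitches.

D4 Bb4 Eb4 Bb3

The Bb soprano saxophone sounds a major second below written, so transpose each written note down a major second.
E4 -> D4
C5 -> Bb4
F4 -> Eb4
C4 -> Bb3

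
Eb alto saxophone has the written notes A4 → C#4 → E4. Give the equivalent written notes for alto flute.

F4 A3 C4

First find concert pitch: the Eb alto saxophone sounds a major sixth below written, so A4 C#4 E4 sounds C4 E3 G3.
Then write for alto flute: it sounds a perfect fourth below written, so the part must be a perfect fourth above concert.
C4 → F4
E3 → A3
G3 → C4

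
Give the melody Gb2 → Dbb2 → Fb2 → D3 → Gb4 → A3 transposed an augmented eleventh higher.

Gb2 gives C4
Dbb2 gives Gb3
Fb2 gives Bb3
D3 gives G#4
Gb4 gives C6
A3 gives D#5

C4 Gb3 Bb3 G#4 C6 D#5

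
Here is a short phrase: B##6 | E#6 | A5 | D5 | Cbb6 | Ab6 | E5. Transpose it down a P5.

B##6 gives E##6
E#6 gives A#5
A5 gives D5
D5 gives G4
Cbb6 gives Fbb5
Ab6 gives Db6
E5 gives A4

E##6 A#5 D5 G4 Fbb5 Db6 A4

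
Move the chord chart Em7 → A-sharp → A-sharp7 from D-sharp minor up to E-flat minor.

Fbm7 Bb Bb7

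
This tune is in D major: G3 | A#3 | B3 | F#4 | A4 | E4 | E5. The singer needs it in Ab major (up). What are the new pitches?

D major to Ab major up is a diminished fifth, so every note moves up by that interval.
G3 to Db4
A#3 to E4
B3 to F4
F#4 to C5
A4 to Eb5
E4 to Bb4
E5 to Bb5

Db4 E4 F4 C5 Eb5 Bb4 Bb5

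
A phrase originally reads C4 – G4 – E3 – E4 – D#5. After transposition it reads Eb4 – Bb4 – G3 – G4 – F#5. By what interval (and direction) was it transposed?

up a minor third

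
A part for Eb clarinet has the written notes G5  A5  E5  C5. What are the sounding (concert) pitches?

Bb5 C6 G5 Eb5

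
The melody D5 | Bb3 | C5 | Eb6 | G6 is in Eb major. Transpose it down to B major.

From Eb down to B is a diminished fourth; apply that to each pitch.
D5 gives A#4
Bb3 gives F#3
C5 gives G#4
Eb6 gives B5
G6 gives D#6

A#4 F#3 G#4 B5 D#6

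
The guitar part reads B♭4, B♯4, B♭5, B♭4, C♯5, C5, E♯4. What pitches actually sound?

Bb3 B#3 Bb4 Bb3 C#4 C4 E#3

The guitar sounds a perfect octave below written, so transpose each written note down a perfect octave.
Bb4 gives Bb3
B#4 gives B#3
Bb5 gives Bb4
Bb4 gives Bb3
C#5 gives C#4
C5 gives C4
E#4 gives E#3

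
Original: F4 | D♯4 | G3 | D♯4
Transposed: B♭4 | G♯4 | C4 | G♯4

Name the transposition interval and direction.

Take the first pair: F4 → Bb4. F to B spans 4 letter names, so the interval is some kind of fourth.
F4 to Bb4 is 5 semitones, which makes it a perfect fourth; the second version is higher, so the direction is up.
Checking another pair — D#4 → G#4 — gives the same interval.

up a perfect fourth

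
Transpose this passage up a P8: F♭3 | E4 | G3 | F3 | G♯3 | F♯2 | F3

Fb4 E5 G4 F4 G#4 F#3 F4

A perfect octave up from Fb3 gives Fb4.
E4: an octave up reaches E, and 12 semitones makes it E5.
A perfect octave up from G3 gives G4.
F3: an octave up reaches F, and 12 semitones makes it F4.
G#3: an octave up reaches G, and 12 semitones makes it G#4.
F#2 up a perfect octave is F#3.
F3 up a perfect octave is F4.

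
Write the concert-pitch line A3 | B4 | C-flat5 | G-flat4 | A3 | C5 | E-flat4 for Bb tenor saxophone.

B4 C#6 Db6 Ab5 B4 D6 F5

Written C4 sounds as Bb2 on the Bb tenor saxophone, so concert pitches are written a major ninth up.
A3 -> B4
B4 -> C#6
Cb5 -> Db6
Gb4 -> Ab5
A3 -> B4
C5 -> D6
Eb4 -> F5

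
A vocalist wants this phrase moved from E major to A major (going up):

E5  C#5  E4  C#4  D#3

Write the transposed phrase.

From E up to A is a perfect fourth; apply that to each pitch.
E5 to A5
C#5 to F#5
E4 to A4
C#4 to F#4
D#3 to G#3

A5 F#5 A4 F#4 G#3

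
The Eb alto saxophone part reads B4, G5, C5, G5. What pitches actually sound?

Written C4 on the Eb alto saxophone sounds as Eb3, a major sixth lower; apply that shift to every note.
B4 -> D4
G5 -> Bb4
C5 -> Eb4
G5 -> Bb4

D4 Bb4 Eb4 Bb4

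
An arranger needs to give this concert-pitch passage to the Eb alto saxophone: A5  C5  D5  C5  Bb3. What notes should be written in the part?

F#6 A5 B5 A5 G4

The Eb alto saxophone sounds a major sixth below written, so the written part must be a major sixth above concert — transpose each note up.
A5 becomes F#6
C5 becomes A5
D5 becomes B5
C5 becomes A5
Bb3 becomes G4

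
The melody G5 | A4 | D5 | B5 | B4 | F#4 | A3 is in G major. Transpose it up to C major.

C6 D5 G5 E6 E5 B4 D4

From G up to C is a perfect fourth; apply that to each pitch.
G5 gives C6
A4 gives D5
D5 gives G5
B5 gives E6
B4 gives E5
F#4 gives B4
A3 gives D4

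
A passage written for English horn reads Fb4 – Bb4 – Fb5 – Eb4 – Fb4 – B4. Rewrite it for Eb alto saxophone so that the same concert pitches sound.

First find concert pitch: the English horn sounds a perfect fifth below written, so Fb4 Bb4 Fb5 Eb4 Fb4 B4 sounds Bbb3 Eb4 Bbb4 Ab3 Bbb3 E4.
Then write for Eb alto saxophone: it sounds a major sixth below written, so the part must be a major sixth above concert.
Bbb3 → Gb4
Eb4 → C5
Bbb4 → Gb5
Ab3 → F4
Bbb3 → Gb4
E4 → C#5

Gb4 C5 Gb5 F4 Gb4 C#5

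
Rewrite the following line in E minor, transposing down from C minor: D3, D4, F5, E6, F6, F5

F#2 F#3 A4 G#5 A5 A4

C minor to E minor down is a minor sixth, so every note moves down by that interval.
D3 → F#2
D4 → F#3
F5 → A4
E6 → G#5
F6 → A5
F5 → A4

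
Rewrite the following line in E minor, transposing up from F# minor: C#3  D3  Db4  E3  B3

From F# up to E is a minor seventh; apply that to each pitch.
C#3 gives B3
D3 gives C4
Db4 gives Cb5
E3 gives D4
B3 gives A4

B3 C4 Cb5 D4 A4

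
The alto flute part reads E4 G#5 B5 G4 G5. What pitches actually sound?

The alto flute sounds a perfect fourth below written, so transpose each written note down a perfect fourth.
E4 becomes B3
G#5 becomes D#5
B5 becomes F#5
G4 becomes D4
G5 becomes D5

B3 D#5 F#5 D4 D5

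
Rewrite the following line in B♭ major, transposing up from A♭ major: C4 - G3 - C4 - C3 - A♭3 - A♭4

From A♭ up to B♭ is a major second; apply that to each pitch.
C4 -> D4
G3 -> A3
C4 -> D4
C3 -> D3
Ab3 -> Bb3
Ab4 -> Bb4

D4 A3 D4 D3 Bb3 Bb4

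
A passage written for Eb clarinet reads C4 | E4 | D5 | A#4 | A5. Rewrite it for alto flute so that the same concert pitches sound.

Ab4 C5 Bb5 F#5 F6

First find concert pitch: the Eb clarinet sounds a minor third above written, so C4 E4 D5 A#4 A5 sounds Eb4 G4 F5 C#5 C6.
Then write for alto flute: it sounds a perfect fourth below written, so the part must be a perfect fourth above concert.
Eb4 → Ab4
G4 → C5
F5 → Bb5
C#5 → F#5
C6 → F6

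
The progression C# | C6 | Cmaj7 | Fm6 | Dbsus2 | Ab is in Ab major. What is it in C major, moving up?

E# E6 Emaj7 Am6 Fsus2 C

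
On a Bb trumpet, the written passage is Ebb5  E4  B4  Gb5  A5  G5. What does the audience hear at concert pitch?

Dbb5 D4 A4 Fb5 G5 F5

Written C4 on the Bb trumpet sounds as Bb3, a major second lower; apply that shift to every note.
Ebb5 becomes Dbb5
E4 becomes D4
B4 becomes A4
Gb5 becomes Fb5
A5 becomes G5
G5 becomes F5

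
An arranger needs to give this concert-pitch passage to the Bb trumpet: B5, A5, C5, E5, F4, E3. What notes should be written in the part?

Written C4 sounds as Bb3 on the Bb trumpet, so concert pitches are written a major second up.
B5 becomes C#6
A5 becomes B5
C5 becomes D5
E5 becomes F#5
F4 becomes G4
E3 becomes F#3

C#6 B5 D5 F#5 G4 F#3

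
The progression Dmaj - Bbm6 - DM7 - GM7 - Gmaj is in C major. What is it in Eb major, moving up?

Fmaj Dbm6 FM7 BbM7 Bbmaj

C major up to Eb major is a minor third; each chord root moves by that interval while the quality stays the same.
Dmaj: root D up a minor third → F, giving Fmaj.
Bbm6: root Bb up a minor third → Db, giving Dbm6.
DM7: root D up a minor third → F, giving FM7.
GM7: root G up a minor third → Bb, giving BbM7.
Gmaj: root G up a minor third → Bb, giving Bbmaj.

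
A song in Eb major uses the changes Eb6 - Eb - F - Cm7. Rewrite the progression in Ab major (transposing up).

Eb major up to Ab major is a perfect fourth; each chord root moves by that interval while the quality stays the same.
Eb6: root Eb up a perfect fourth → Ab, giving Ab6.
Eb: root Eb up a perfect fourth → Ab, giving Ab.
F: root F up a perfect fourth → Bb, giving Bb.
Cm7: root C up a perfect fourth → F, giving Fm7.

Ab6 Ab Bb Fm7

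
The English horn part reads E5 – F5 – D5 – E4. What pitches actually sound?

A4 Bb4 G4 A3

Written C4 on the English horn sounds as F3, a perfect fifth lower; apply that shift to every note.
E5 -> A4
F5 -> Bb4
D5 -> G4
E4 -> A3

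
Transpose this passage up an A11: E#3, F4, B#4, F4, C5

A##4 B5 E##6 B5 F#6

E#3 gives A##4
F4 gives B5
B#4 gives E##6
F4 gives B5
C5 gives F#6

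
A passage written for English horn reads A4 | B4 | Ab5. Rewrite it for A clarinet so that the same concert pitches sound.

First find concert pitch: the English horn sounds a perfect fifth below written, so A4 B4 Ab5 sounds D4 E4 Db5.
Then write for A clarinet: it sounds a minor third below written, so the part must be a minor third above concert.
D4 → F4
E4 → G4
Db5 → Fb5

F4 G4 Fb5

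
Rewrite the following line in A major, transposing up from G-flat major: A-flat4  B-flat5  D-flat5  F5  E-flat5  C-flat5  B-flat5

B4 C#6 E5 G#5 F#5 D5 C#6

G-flat major to A major up is an augmented second, so every note moves up by that interval.
Ab4 -> B4
Bb5 -> C#6
Db5 -> E5
F5 -> G#5
Eb5 -> F#5
Cb5 -> D5
Bb5 -> C#6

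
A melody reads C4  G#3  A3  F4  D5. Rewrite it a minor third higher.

C4 becomes Eb4
G#3 becomes B3
A3 becomes C4
F4 becomes Ab4
D5 becomes F5

Eb4 B3 C4 Ab4 F5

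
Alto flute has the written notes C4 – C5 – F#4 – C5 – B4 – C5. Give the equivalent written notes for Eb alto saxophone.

First find concert pitch: the alto flute sounds a perfect fourth below written, so C4 C5 F#4 C5 B4 C5 sounds G3 G4 C#4 G4 F#4 G4.
Then write for Eb alto saxophone: it sounds a major sixth below written, so the part must be a major sixth above concert.
G3 → E4
G4 → E5
C#4 → A#4
G4 → E5
F#4 → D#5
G4 → E5

E4 E5 A#4 E5 D#5 E5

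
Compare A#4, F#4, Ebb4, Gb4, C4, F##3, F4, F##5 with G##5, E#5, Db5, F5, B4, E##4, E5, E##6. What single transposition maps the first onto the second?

up a major seventh

From A#4 to G##5 is 7 letter names — a seventh of some quality.
A#4 to G##5 is 11 semitones, which makes it a major seventh; the second version is higher, so the direction is up.
Checking another pair — F##5 → E##6 — gives the same interval.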